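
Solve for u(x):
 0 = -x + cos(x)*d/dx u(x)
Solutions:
 u(x) = C1 + Integral(x/cos(x), x)


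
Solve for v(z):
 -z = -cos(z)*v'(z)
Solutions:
 v(z) = C1 + Integral(z/cos(z), z)


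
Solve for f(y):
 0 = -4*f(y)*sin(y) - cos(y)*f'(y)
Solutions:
 f(y) = C1*cos(y)^4


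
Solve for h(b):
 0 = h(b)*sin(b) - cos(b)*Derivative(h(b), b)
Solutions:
 h(b) = C1/cos(b)


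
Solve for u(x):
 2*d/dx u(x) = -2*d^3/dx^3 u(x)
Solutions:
 u(x) = C1 + C2*sin(x) + C3*cos(x)


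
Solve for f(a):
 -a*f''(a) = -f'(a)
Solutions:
 f(a) = C1 + C2*a^2


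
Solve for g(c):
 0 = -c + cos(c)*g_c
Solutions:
 g(c) = C1 + Integral(c/cos(c), c)


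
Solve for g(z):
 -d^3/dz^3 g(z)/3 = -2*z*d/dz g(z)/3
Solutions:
 g(z) = C1 + Integral(C2*airyai(2^(1/3)*z) + C3*airybi(2^(1/3)*z), z)


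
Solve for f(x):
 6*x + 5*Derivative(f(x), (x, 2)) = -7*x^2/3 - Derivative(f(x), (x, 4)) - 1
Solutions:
 f(x) = C1 + C2*x + C3*sin(sqrt(5)*x) + C4*cos(sqrt(5)*x) - 7*x^4/180 - x^3/5 - x^2/150


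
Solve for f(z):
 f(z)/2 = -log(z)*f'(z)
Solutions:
 f(z) = C1*exp(-li(z)/2)


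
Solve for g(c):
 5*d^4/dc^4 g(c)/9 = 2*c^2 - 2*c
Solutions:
 g(c) = C1 + C2*c + C3*c^2 + C4*c^3 + c^6/100 - 3*c^5/100


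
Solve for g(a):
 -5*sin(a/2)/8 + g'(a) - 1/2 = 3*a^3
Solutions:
 g(a) = C1 + 3*a^4/4 + a/2 - 5*cos(a/2)/4


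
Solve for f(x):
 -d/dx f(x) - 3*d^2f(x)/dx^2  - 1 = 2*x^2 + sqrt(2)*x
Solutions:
 f(x) = C1 + C2*exp(-x/3) - 2*x^3/3 - sqrt(2)*x^2/2 + 6*x^2 - 37*x + 3*sqrt(2)*x


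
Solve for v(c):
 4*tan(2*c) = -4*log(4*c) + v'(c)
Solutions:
 v(c) = C1 + 4*c*log(c) - 4*c + 8*c*log(2) - 2*log(cos(2*c))


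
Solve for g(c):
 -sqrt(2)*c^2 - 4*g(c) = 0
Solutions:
 g(c) = -sqrt(2)*c^2/4


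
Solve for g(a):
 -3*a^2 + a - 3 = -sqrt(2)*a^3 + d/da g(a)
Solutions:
 g(a) = C1 + sqrt(2)*a^4/4 - a^3 + a^2/2 - 3*a


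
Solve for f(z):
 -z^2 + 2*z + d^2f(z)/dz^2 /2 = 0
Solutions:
 f(z) = C1 + C2*z + z^4/6 - 2*z^3/3


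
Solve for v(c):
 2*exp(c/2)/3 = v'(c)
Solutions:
 v(c) = C1 + 4*exp(c/2)/3


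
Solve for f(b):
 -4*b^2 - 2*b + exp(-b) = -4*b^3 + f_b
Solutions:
 f(b) = C1 + b^4 - 4*b^3/3 - b^2 - exp(-b)


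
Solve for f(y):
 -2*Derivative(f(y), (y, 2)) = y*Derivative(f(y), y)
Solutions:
 f(y) = C1 + C2*erf(y/2)


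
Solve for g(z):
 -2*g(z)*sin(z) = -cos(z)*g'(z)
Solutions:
 g(z) = C1/cos(z)^2


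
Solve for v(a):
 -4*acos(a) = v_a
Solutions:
 v(a) = C1 - 4*a*acos(a) + 4*sqrt(1 - a^2)


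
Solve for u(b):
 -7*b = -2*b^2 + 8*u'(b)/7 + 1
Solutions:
 u(b) = C1 + 7*b^3/12 - 49*b^2/16 - 7*b/8


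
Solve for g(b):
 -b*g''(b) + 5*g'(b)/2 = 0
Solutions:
 g(b) = C1 + C2*b^(7/2)


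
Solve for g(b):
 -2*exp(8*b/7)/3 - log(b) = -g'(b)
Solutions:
 g(b) = C1 + b*log(b) - b + 7*exp(8*b/7)/12


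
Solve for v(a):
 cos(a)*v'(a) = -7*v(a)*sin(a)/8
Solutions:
 v(a) = C1*cos(a)^(7/8)


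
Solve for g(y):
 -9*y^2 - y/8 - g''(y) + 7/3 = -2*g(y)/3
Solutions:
 g(y) = C1*exp(-sqrt(6)*y/3) + C2*exp(sqrt(6)*y/3) + 27*y^2/2 + 3*y/16 + 37


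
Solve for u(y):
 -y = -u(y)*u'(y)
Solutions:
 u(y) = -sqrt(C1 + y^2)
 u(y) = sqrt(C1 + y^2)


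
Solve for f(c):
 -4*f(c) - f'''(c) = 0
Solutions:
 f(c) = C3*exp(-2^(2/3)*c) + (C1*sin(2^(2/3)*sqrt(3)*c/2) + C2*cos(2^(2/3)*sqrt(3)*c/2))*exp(2^(2/3)*c/2)


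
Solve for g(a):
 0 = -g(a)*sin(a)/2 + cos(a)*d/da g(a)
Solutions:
 g(a) = C1/sqrt(cos(a))


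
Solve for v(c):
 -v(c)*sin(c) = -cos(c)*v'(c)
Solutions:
 v(c) = C1/cos(c)


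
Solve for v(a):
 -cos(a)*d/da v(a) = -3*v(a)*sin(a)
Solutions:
 v(a) = C1/cos(a)^3


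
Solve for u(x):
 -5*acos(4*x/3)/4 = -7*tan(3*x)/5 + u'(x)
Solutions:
 u(x) = C1 - 5*x*acos(4*x/3)/4 + 5*sqrt(9 - 16*x^2)/16 - 7*log(cos(3*x))/15


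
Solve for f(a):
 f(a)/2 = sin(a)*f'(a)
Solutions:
 f(a) = C1*(cos(a) - 1)^(1/4)/(cos(a) + 1)^(1/4)


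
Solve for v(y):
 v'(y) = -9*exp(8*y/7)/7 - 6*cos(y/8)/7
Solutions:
 v(y) = C1 - 9*exp(8*y/7)/8 - 48*sin(y/8)/7


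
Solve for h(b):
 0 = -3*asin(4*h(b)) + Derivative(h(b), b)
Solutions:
 Integral(1/asin(4*_y), (_y, h(b))) = C1 + 3*b


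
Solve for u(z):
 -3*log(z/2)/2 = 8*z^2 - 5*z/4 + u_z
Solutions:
 u(z) = C1 - 8*z^3/3 + 5*z^2/8 - 3*z*log(z)/2 + 3*z*log(2)/2 + 3*z/2


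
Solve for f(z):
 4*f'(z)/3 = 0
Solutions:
 f(z) = C1


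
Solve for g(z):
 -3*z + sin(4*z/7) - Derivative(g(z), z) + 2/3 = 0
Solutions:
 g(z) = C1 - 3*z^2/2 + 2*z/3 - 7*cos(4*z/7)/4


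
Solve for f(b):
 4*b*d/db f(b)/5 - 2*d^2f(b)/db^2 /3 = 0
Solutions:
 f(b) = C1 + C2*erfi(sqrt(15)*b/5)


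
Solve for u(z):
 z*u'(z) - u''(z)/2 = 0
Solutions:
 u(z) = C1 + C2*erfi(z)


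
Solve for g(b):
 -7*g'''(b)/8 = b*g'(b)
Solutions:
 g(b) = C1 + Integral(C2*airyai(-2*7^(2/3)*b/7) + C3*airybi(-2*7^(2/3)*b/7), b)


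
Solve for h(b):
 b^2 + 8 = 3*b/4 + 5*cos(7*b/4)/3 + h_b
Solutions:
 h(b) = C1 + b^3/3 - 3*b^2/8 + 8*b - 20*sin(7*b/4)/21


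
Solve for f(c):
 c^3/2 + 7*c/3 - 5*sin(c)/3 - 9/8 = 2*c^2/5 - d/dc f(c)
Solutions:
 f(c) = C1 - c^4/8 + 2*c^3/15 - 7*c^2/6 + 9*c/8 - 5*cos(c)/3


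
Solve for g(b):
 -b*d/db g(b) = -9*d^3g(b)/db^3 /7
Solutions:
 g(b) = C1 + Integral(C2*airyai(21^(1/3)*b/3) + C3*airybi(21^(1/3)*b/3), b)


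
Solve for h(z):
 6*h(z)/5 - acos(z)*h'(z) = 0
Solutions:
 h(z) = C1*exp(6*Integral(1/acos(z), z)/5)


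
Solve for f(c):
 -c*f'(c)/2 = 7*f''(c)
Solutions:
 f(c) = C1 + C2*erf(sqrt(7)*c/14)


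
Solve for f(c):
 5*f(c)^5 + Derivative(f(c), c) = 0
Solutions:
 f(c) = -I*(1/(C1 + 20*c))^(1/4)
 f(c) = I*(1/(C1 + 20*c))^(1/4)
 f(c) = -(1/(C1 + 20*c))^(1/4)
 f(c) = (1/(C1 + 20*c))^(1/4)


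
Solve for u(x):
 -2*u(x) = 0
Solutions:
 u(x) = 0


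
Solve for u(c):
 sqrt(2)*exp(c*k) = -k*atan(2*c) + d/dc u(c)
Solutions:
 u(c) = C1 + k*(c*atan(2*c) - log(4*c^2 + 1)/4) + sqrt(2)*Piecewise((exp(c*k)/k, Ne(k, 0)), (c, True))


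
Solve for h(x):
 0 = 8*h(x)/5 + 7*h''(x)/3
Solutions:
 h(x) = C1*sin(2*sqrt(210)*x/35) + C2*cos(2*sqrt(210)*x/35)


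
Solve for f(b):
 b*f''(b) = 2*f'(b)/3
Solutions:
 f(b) = C1 + C2*b^(5/3)


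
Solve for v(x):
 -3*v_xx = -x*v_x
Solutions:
 v(x) = C1 + C2*erfi(sqrt(6)*x/6)


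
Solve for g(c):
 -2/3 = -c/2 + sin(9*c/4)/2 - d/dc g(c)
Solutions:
 g(c) = C1 - c^2/4 + 2*c/3 - 2*cos(9*c/4)/9


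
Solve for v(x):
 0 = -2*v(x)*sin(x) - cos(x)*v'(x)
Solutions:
 v(x) = C1*cos(x)^2


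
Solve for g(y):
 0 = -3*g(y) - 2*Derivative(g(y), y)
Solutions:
 g(y) = C1*exp(-3*y/2)


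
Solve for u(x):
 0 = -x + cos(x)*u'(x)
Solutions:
 u(x) = C1 + Integral(x/cos(x), x)


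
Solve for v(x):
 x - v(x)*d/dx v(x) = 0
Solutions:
 v(x) = -sqrt(C1 + x^2)
 v(x) = sqrt(C1 + x^2)


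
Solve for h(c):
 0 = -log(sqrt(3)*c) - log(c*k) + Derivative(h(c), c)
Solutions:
 h(c) = C1 + c*(log(k) - 2 + log(3)/2) + 2*c*log(c)


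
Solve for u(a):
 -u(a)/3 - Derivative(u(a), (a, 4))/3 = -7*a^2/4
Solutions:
 u(a) = 21*a^2/4 + (C1*sin(sqrt(2)*a/2) + C2*cos(sqrt(2)*a/2))*exp(-sqrt(2)*a/2) + (C3*sin(sqrt(2)*a/2) + C4*cos(sqrt(2)*a/2))*exp(sqrt(2)*a/2)


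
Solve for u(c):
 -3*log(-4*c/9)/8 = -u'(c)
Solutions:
 u(c) = C1 + 3*c*log(-c)/8 + 3*c*(-2*log(3) - 1 + 2*log(2))/8


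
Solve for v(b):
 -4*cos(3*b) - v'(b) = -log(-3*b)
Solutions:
 v(b) = C1 + b*log(-b) - b + b*log(3) - 4*sin(3*b)/3


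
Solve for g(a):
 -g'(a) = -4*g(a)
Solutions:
 g(a) = C1*exp(4*a)


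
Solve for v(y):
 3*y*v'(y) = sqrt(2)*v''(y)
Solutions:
 v(y) = C1 + C2*erfi(2^(1/4)*sqrt(3)*y/2)


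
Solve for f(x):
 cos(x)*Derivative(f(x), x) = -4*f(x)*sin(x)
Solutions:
 f(x) = C1*cos(x)^4


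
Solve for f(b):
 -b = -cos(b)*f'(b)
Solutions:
 f(b) = C1 + Integral(b/cos(b), b)


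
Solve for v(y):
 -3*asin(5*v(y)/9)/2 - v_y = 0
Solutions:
 Integral(1/asin(5*_y/9), (_y, v(y))) = C1 - 3*y/2


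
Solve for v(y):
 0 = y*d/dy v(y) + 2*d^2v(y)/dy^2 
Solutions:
 v(y) = C1 + C2*erf(y/2)


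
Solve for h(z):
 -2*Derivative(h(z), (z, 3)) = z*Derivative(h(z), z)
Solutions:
 h(z) = C1 + Integral(C2*airyai(-2^(2/3)*z/2) + C3*airybi(-2^(2/3)*z/2), z)


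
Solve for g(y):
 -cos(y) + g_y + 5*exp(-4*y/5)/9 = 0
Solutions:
 g(y) = C1 + sin(y) + 25*exp(-4*y/5)/36


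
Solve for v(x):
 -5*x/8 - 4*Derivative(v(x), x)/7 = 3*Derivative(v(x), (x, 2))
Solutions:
 v(x) = C1 + C2*exp(-4*x/21) - 35*x^2/64 + 735*x/128


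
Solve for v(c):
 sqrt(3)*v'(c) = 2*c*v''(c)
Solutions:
 v(c) = C1 + C2*c^(sqrt(3)/2 + 1)


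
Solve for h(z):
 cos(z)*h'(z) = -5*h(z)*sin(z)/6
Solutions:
 h(z) = C1*cos(z)^(5/6)


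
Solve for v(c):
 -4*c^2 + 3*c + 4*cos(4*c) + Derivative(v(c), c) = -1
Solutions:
 v(c) = C1 + 4*c^3/3 - 3*c^2/2 - c - sin(4*c)


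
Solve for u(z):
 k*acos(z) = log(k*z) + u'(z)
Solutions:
 u(z) = C1 + k*(z*acos(z) - sqrt(1 - z^2)) - z*log(k*z) + z


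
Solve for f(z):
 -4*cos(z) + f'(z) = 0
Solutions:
 f(z) = C1 + 4*sin(z)


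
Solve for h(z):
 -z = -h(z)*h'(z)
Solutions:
 h(z) = -sqrt(C1 + z^2)
 h(z) = sqrt(C1 + z^2)


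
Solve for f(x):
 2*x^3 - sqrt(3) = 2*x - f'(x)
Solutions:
 f(x) = C1 - x^4/2 + x^2 + sqrt(3)*x


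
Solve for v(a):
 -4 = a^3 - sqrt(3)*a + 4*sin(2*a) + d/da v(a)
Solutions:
 v(a) = C1 - a^4/4 + sqrt(3)*a^2/2 - 4*a + 2*cos(2*a)


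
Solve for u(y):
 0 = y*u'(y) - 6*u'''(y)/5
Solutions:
 u(y) = C1 + Integral(C2*airyai(5^(1/3)*6^(2/3)*y/6) + C3*airybi(5^(1/3)*6^(2/3)*y/6), y)


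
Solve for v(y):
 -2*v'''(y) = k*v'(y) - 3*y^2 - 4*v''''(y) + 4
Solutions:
 v(y) = C1 + C2*exp(y*(-(-27*k + sqrt((27*k + 1)^2 - 1) - 1)^(1/3) + 1 - 1/(-27*k + sqrt((27*k + 1)^2 - 1) - 1)^(1/3))/6) + C3*exp(y*((-27*k + sqrt((27*k + 1)^2 - 1) - 1)^(1/3) - sqrt(3)*I*(-27*k + sqrt((27*k + 1)^2 - 1) - 1)^(1/3) + 2 - 4/((-1 + sqrt(3)*I)*(-27*k + sqrt((27*k + 1)^2 - 1) - 1)^(1/3)))/12) + C4*exp(y*((-27*k + sqrt((27*k + 1)^2 - 1) - 1)^(1/3) + sqrt(3)*I*(-27*k + sqrt((27*k + 1)^2 - 1) - 1)^(1/3) + 2 + 4/((1 + sqrt(3)*I)*(-27*k + sqrt((27*k + 1)^2 - 1) - 1)^(1/3)))/12) + y^3/k - 4*y/k - 12*y/k^2


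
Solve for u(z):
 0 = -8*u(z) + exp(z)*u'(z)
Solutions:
 u(z) = C1*exp(-8*exp(-z))


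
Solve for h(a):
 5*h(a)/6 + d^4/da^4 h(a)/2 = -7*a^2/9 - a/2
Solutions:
 h(a) = -14*a^2/15 - 3*a/5 + (C1*sin(sqrt(2)*3^(3/4)*5^(1/4)*a/6) + C2*cos(sqrt(2)*3^(3/4)*5^(1/4)*a/6))*exp(-sqrt(2)*3^(3/4)*5^(1/4)*a/6) + (C3*sin(sqrt(2)*3^(3/4)*5^(1/4)*a/6) + C4*cos(sqrt(2)*3^(3/4)*5^(1/4)*a/6))*exp(sqrt(2)*3^(3/4)*5^(1/4)*a/6)


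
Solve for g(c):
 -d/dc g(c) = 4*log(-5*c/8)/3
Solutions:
 g(c) = C1 - 4*c*log(-c)/3 + c*(-4*log(5)/3 + 4/3 + 4*log(2))


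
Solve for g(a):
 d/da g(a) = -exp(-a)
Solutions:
 g(a) = C1 + exp(-a)


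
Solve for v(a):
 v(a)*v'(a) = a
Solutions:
 v(a) = -sqrt(C1 + a^2)
 v(a) = sqrt(C1 + a^2)


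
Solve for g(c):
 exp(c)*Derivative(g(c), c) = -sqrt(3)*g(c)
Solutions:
 g(c) = C1*exp(sqrt(3)*exp(-c))


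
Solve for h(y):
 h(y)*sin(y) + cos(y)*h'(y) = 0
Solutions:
 h(y) = C1*cos(y)


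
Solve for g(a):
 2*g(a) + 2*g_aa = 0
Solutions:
 g(a) = C1*sin(a) + C2*cos(a)


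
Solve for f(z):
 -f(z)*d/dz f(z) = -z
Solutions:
 f(z) = -sqrt(C1 + z^2)
 f(z) = sqrt(C1 + z^2)


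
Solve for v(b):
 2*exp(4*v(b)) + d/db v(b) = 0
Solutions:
 v(b) = log(-I*(1/(C1 + 8*b))^(1/4))
 v(b) = log(I*(1/(C1 + 8*b))^(1/4))
 v(b) = log(-(1/(C1 + 8*b))^(1/4))
 v(b) = log(1/(C1 + 8*b))/4


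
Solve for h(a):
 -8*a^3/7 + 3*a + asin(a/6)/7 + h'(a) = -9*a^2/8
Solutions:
 h(a) = C1 + 2*a^4/7 - 3*a^3/8 - 3*a^2/2 - a*asin(a/6)/7 - sqrt(36 - a^2)/7


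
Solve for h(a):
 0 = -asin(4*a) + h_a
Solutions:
 h(a) = C1 + a*asin(4*a) + sqrt(1 - 16*a^2)/4


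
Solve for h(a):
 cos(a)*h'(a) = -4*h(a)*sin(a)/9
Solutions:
 h(a) = C1*cos(a)^(4/9)


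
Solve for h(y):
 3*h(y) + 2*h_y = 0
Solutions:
 h(y) = C1*exp(-3*y/2)


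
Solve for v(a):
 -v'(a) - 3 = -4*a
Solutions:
 v(a) = C1 + 2*a^2 - 3*a


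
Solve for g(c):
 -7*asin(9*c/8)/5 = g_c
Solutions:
 g(c) = C1 - 7*c*asin(9*c/8)/5 - 7*sqrt(64 - 81*c^2)/45


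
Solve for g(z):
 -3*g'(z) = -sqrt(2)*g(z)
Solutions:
 g(z) = C1*exp(sqrt(2)*z/3)


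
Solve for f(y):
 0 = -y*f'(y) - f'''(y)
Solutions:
 f(y) = C1 + Integral(C2*airyai(-y) + C3*airybi(-y), y)


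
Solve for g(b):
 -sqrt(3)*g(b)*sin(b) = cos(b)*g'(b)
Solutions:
 g(b) = C1*cos(b)^(sqrt(3))


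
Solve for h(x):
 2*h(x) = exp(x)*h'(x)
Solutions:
 h(x) = C1*exp(-2*exp(-x))


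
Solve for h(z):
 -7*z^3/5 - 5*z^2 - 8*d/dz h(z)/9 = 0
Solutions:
 h(z) = C1 - 63*z^4/160 - 15*z^3/8


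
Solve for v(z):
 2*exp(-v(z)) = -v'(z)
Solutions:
 v(z) = log(C1 - 2*z)


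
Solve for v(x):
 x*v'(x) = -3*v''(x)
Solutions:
 v(x) = C1 + C2*erf(sqrt(6)*x/6)


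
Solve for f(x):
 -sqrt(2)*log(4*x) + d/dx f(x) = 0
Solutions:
 f(x) = C1 + sqrt(2)*x*log(x) - sqrt(2)*x + 2*sqrt(2)*x*log(2)


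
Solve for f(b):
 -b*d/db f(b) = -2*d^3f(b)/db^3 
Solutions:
 f(b) = C1 + Integral(C2*airyai(2^(2/3)*b/2) + C3*airybi(2^(2/3)*b/2), b)


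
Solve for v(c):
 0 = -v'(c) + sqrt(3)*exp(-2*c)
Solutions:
 v(c) = C1 - sqrt(3)*exp(-2*c)/2


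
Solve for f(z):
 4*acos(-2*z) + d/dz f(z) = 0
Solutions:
 f(z) = C1 - 4*z*acos(-2*z) - 2*sqrt(1 - 4*z^2)


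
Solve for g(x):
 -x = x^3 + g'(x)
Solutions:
 g(x) = C1 - x^4/4 - x^2/2


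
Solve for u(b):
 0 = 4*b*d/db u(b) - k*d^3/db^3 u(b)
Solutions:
 u(b) = C1 + Integral(C2*airyai(2^(2/3)*b*(1/k)^(1/3)) + C3*airybi(2^(2/3)*b*(1/k)^(1/3)), b)


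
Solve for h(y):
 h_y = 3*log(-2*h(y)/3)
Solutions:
 -Integral(1/(log(-_y) - log(3) + log(2)), (_y, h(y)))/3 = C1 - y


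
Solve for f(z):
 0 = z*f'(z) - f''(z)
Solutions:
 f(z) = C1 + C2*erfi(sqrt(2)*z/2)


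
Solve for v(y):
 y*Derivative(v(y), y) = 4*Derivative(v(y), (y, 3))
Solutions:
 v(y) = C1 + Integral(C2*airyai(2^(1/3)*y/2) + C3*airybi(2^(1/3)*y/2), y)


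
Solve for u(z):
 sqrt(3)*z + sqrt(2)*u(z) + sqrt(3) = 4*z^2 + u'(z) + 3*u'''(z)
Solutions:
 u(z) = C1*exp(-2^(1/6)*z*(-2/(9 + sqrt(83))^(1/3) + 2^(2/3)*(9 + sqrt(83))^(1/3))/12)*sin(2^(1/6)*sqrt(3)*z*(2/(9 + sqrt(83))^(1/3) + 2^(2/3)*(9 + sqrt(83))^(1/3))/12) + C2*exp(-2^(1/6)*z*(-2/(9 + sqrt(83))^(1/3) + 2^(2/3)*(9 + sqrt(83))^(1/3))/12)*cos(2^(1/6)*sqrt(3)*z*(2/(9 + sqrt(83))^(1/3) + 2^(2/3)*(9 + sqrt(83))^(1/3))/12) + C3*exp(2^(1/6)*z*(-2/(9 + sqrt(83))^(1/3) + 2^(2/3)*(9 + sqrt(83))^(1/3))/6) + 2*sqrt(2)*z^2 - sqrt(6)*z/2 + 4*z - sqrt(6)/2 - sqrt(3)/2 + 2*sqrt(2)


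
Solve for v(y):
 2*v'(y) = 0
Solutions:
 v(y) = C1


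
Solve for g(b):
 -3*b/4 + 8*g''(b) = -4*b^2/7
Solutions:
 g(b) = C1 + C2*b - b^4/168 + b^3/64


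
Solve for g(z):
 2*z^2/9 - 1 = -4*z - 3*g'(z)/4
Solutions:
 g(z) = C1 - 8*z^3/81 - 8*z^2/3 + 4*z/3


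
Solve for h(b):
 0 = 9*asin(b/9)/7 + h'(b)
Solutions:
 h(b) = C1 - 9*b*asin(b/9)/7 - 9*sqrt(81 - b^2)/7


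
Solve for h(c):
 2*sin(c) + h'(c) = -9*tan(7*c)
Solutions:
 h(c) = C1 + 9*log(cos(7*c))/7 + 2*cos(c)


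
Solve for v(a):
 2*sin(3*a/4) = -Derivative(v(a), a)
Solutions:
 v(a) = C1 + 8*cos(3*a/4)/3


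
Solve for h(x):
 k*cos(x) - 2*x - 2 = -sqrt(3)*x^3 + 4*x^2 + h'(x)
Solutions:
 h(x) = C1 + k*sin(x) + sqrt(3)*x^4/4 - 4*x^3/3 - x^2 - 2*x


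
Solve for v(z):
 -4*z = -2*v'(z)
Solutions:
 v(z) = C1 + z^2


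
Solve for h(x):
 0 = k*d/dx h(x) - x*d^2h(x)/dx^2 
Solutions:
 h(x) = C1 + x^(re(k) + 1)*(C2*sin(log(x)*Abs(im(k))) + C3*cos(log(x)*im(k)))


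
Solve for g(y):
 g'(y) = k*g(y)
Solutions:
 g(y) = C1*exp(k*y)


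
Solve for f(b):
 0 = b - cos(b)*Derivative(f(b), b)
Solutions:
 f(b) = C1 + Integral(b/cos(b), b)


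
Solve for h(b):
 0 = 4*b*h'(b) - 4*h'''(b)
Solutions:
 h(b) = C1 + Integral(C2*airyai(b) + C3*airybi(b), b)


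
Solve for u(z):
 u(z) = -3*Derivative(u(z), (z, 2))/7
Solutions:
 u(z) = C1*sin(sqrt(21)*z/3) + C2*cos(sqrt(21)*z/3)


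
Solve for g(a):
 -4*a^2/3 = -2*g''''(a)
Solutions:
 g(a) = C1 + C2*a + C3*a^2 + C4*a^3 + a^6/540


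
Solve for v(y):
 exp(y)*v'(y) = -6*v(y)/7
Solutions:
 v(y) = C1*exp(6*exp(-y)/7)


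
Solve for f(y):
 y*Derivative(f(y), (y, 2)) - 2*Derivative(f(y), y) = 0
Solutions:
 f(y) = C1 + C2*y^3


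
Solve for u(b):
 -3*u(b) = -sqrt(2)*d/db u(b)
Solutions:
 u(b) = C1*exp(3*sqrt(2)*b/2)


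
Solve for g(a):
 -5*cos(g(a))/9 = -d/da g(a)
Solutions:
 -5*a/9 - log(sin(g(a)) - 1)/2 + log(sin(g(a)) + 1)/2 = C1


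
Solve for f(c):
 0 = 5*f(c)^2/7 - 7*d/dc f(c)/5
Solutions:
 f(c) = -49/(C1 + 25*c)


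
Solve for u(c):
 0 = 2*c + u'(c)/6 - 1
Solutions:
 u(c) = C1 - 6*c^2 + 6*c


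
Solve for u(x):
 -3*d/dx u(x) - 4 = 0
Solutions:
 u(x) = C1 - 4*x/3


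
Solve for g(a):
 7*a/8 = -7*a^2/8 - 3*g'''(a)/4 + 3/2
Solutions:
 g(a) = C1 + C2*a + C3*a^2 - 7*a^5/360 - 7*a^4/144 + a^3/3


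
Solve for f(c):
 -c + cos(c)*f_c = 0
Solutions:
 f(c) = C1 + Integral(c/cos(c), c)


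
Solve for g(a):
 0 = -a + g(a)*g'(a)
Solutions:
 g(a) = -sqrt(C1 + a^2)
 g(a) = sqrt(C1 + a^2)


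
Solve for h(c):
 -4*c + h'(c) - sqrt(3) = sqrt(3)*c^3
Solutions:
 h(c) = C1 + sqrt(3)*c^4/4 + 2*c^2 + sqrt(3)*c


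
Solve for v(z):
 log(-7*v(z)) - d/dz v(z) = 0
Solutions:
 -Integral(1/(log(-_y) + log(7)), (_y, v(z))) = C1 - z


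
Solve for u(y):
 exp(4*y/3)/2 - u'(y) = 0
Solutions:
 u(y) = C1 + 3*exp(4*y/3)/8


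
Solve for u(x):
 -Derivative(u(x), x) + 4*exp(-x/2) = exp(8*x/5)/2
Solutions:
 u(x) = C1 - 5*exp(8*x/5)/16 - 8*exp(-x/2)


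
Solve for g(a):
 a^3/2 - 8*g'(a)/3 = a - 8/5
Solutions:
 g(a) = C1 + 3*a^4/64 - 3*a^2/16 + 3*a/5


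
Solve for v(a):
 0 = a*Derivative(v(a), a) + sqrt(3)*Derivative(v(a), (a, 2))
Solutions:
 v(a) = C1 + C2*erf(sqrt(2)*3^(3/4)*a/6)


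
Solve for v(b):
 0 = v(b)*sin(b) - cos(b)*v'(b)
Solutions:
 v(b) = C1/cos(b)


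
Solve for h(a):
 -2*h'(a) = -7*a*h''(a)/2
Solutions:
 h(a) = C1 + C2*a^(11/7)


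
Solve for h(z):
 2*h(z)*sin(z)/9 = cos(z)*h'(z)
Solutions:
 h(z) = C1/cos(z)^(2/9)


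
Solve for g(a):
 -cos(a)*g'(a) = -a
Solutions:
 g(a) = C1 + Integral(a/cos(a), a)


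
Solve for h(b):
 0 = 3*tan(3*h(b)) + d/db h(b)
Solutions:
 h(b) = -asin(C1*exp(-9*b))/3 + pi/3
 h(b) = asin(C1*exp(-9*b))/3


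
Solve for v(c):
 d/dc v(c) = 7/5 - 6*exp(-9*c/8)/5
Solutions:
 v(c) = C1 + 7*c/5 + 16*exp(-9*c/8)/15


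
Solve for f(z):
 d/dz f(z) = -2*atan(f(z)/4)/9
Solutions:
 Integral(1/atan(_y/4), (_y, f(z))) = C1 - 2*z/9


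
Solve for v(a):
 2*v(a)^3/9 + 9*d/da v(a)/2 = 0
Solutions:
 v(a) = -9*sqrt(2)*sqrt(-1/(C1 - 4*a))/2
 v(a) = 9*sqrt(2)*sqrt(-1/(C1 - 4*a))/2


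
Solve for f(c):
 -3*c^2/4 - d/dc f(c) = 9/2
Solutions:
 f(c) = C1 - c^3/4 - 9*c/2


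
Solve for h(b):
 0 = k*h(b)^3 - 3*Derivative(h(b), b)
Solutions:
 h(b) = -sqrt(6)*sqrt(-1/(C1 + b*k))/2
 h(b) = sqrt(6)*sqrt(-1/(C1 + b*k))/2


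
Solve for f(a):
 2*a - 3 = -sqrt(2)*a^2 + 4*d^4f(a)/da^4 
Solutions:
 f(a) = C1 + C2*a + C3*a^2 + C4*a^3 + sqrt(2)*a^6/1440 + a^5/240 - a^4/32


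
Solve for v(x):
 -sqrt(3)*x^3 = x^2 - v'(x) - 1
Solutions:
 v(x) = C1 + sqrt(3)*x^4/4 + x^3/3 - x


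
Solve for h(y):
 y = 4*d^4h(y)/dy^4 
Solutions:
 h(y) = C1 + C2*y + C3*y^2 + C4*y^3 + y^5/480


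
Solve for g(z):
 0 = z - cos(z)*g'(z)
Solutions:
 g(z) = C1 + Integral(z/cos(z), z)


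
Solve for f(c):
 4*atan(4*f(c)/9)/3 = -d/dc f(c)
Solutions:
 Integral(1/atan(4*_y/9), (_y, f(c))) = C1 - 4*c/3


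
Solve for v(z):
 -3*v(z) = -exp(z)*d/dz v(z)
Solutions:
 v(z) = C1*exp(-3*exp(-z))


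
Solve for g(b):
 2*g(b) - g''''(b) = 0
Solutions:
 g(b) = C1*exp(-2^(1/4)*b) + C2*exp(2^(1/4)*b) + C3*sin(2^(1/4)*b) + C4*cos(2^(1/4)*b)


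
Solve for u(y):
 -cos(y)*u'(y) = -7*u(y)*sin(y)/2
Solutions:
 u(y) = C1/cos(y)^(7/2)


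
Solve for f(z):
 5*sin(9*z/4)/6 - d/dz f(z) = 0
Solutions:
 f(z) = C1 - 10*cos(9*z/4)/27


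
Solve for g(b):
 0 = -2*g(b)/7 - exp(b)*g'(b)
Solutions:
 g(b) = C1*exp(2*exp(-b)/7)


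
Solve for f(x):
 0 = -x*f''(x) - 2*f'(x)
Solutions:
 f(x) = C1 + C2/x


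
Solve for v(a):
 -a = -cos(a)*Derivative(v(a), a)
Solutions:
 v(a) = C1 + Integral(a/cos(a), a)


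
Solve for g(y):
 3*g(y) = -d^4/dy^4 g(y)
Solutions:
 g(y) = (C1*sin(sqrt(2)*3^(1/4)*y/2) + C2*cos(sqrt(2)*3^(1/4)*y/2))*exp(-sqrt(2)*3^(1/4)*y/2) + (C3*sin(sqrt(2)*3^(1/4)*y/2) + C4*cos(sqrt(2)*3^(1/4)*y/2))*exp(sqrt(2)*3^(1/4)*y/2)


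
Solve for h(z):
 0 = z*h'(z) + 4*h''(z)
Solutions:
 h(z) = C1 + C2*erf(sqrt(2)*z/4)


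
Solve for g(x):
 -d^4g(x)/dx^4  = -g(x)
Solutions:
 g(x) = C1*exp(-x) + C2*exp(x) + C3*sin(x) + C4*cos(x)


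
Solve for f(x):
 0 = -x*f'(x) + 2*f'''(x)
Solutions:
 f(x) = C1 + Integral(C2*airyai(2^(2/3)*x/2) + C3*airybi(2^(2/3)*x/2), x)


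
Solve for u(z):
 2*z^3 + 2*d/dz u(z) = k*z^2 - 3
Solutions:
 u(z) = C1 + k*z^3/6 - z^4/4 - 3*z/2


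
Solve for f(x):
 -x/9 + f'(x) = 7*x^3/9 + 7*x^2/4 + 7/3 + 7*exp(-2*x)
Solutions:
 f(x) = C1 + 7*x^4/36 + 7*x^3/12 + x^2/18 + 7*x/3 - 7*exp(-2*x)/2


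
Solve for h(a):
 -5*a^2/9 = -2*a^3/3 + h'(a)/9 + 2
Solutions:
 h(a) = C1 + 3*a^4/2 - 5*a^3/3 - 18*a


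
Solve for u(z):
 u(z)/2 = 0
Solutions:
 u(z) = 0


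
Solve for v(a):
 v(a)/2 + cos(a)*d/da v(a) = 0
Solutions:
 v(a) = C1*(sin(a) - 1)^(1/4)/(sin(a) + 1)^(1/4)


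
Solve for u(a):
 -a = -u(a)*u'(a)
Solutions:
 u(a) = -sqrt(C1 + a^2)
 u(a) = sqrt(C1 + a^2)


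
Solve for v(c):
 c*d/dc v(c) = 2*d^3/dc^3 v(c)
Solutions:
 v(c) = C1 + Integral(C2*airyai(2^(2/3)*c/2) + C3*airybi(2^(2/3)*c/2), c)


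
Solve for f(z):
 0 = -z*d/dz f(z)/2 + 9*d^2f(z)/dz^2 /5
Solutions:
 f(z) = C1 + C2*erfi(sqrt(5)*z/6)


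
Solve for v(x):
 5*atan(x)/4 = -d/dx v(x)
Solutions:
 v(x) = C1 - 5*x*atan(x)/4 + 5*log(x^2 + 1)/8


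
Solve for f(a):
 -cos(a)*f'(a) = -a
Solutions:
 f(a) = C1 + Integral(a/cos(a), a)


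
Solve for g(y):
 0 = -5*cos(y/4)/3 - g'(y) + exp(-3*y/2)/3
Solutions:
 g(y) = C1 - 20*sin(y/4)/3 - 2*exp(-3*y/2)/9


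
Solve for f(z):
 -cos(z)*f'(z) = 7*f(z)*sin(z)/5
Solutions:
 f(z) = C1*cos(z)^(7/5)


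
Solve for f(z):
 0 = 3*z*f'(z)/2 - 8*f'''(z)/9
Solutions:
 f(z) = C1 + Integral(C2*airyai(3*2^(2/3)*z/4) + C3*airybi(3*2^(2/3)*z/4), z)


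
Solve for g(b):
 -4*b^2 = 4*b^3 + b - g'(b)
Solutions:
 g(b) = C1 + b^4 + 4*b^3/3 + b^2/2


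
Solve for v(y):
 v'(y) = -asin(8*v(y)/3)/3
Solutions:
 Integral(1/asin(8*_y/3), (_y, v(y))) = C1 - y/3


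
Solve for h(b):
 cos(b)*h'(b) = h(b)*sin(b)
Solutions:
 h(b) = C1/cos(b)


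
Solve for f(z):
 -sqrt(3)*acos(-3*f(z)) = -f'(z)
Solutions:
 Integral(1/acos(-3*_y), (_y, f(z))) = C1 + sqrt(3)*z


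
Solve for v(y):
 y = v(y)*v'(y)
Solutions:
 v(y) = -sqrt(C1 + y^2)
 v(y) = sqrt(C1 + y^2)


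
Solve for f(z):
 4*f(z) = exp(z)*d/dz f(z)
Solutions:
 f(z) = C1*exp(-4*exp(-z))


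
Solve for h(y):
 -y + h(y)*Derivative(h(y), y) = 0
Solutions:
 h(y) = -sqrt(C1 + y^2)
 h(y) = sqrt(C1 + y^2)


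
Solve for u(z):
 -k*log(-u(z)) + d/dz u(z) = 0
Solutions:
 -li(-u(z)) = C1 + k*z


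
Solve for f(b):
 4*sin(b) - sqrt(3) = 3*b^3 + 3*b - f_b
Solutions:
 f(b) = C1 + 3*b^4/4 + 3*b^2/2 + sqrt(3)*b + 4*cos(b)


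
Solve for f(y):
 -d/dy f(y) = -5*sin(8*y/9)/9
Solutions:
 f(y) = C1 - 5*cos(8*y/9)/8


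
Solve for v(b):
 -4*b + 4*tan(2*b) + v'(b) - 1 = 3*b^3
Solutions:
 v(b) = C1 + 3*b^4/4 + 2*b^2 + b + 2*log(cos(2*b))


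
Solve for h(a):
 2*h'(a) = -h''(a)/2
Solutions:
 h(a) = C1 + C2*exp(-4*a)


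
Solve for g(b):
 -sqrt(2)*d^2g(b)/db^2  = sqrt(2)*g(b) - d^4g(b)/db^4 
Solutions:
 g(b) = C1*exp(-2^(3/4)*b*sqrt(1 + sqrt(1 + 2*sqrt(2)))/2) + C2*exp(2^(3/4)*b*sqrt(1 + sqrt(1 + 2*sqrt(2)))/2) + C3*sin(2^(3/4)*b*sqrt(-1 + sqrt(1 + 2*sqrt(2)))/2) + C4*cosh(2^(3/4)*b*sqrt(1 - sqrt(1 + 2*sqrt(2)))/2)


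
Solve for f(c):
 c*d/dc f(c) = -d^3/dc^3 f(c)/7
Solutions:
 f(c) = C1 + Integral(C2*airyai(-7^(1/3)*c) + C3*airybi(-7^(1/3)*c), c)


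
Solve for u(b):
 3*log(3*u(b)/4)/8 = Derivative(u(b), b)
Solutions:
 8*Integral(1/(-log(_y) - log(3) + 2*log(2)), (_y, u(b)))/3 = C1 - b


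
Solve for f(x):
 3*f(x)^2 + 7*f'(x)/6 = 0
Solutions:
 f(x) = 7/(C1 + 18*x)


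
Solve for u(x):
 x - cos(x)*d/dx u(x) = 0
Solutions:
 u(x) = C1 + Integral(x/cos(x), x)


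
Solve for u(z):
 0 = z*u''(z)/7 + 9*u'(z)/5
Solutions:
 u(z) = C1 + C2/z^(58/5)


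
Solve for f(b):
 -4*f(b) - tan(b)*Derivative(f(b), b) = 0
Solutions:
 f(b) = C1/sin(b)^4


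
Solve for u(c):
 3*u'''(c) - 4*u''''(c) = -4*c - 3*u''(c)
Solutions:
 u(c) = C1 + C2*c + C3*exp(c*(3 - sqrt(57))/8) + C4*exp(c*(3 + sqrt(57))/8) - 2*c^3/9 + 2*c^2/3


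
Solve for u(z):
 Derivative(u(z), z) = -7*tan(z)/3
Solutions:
 u(z) = C1 + 7*log(cos(z))/3


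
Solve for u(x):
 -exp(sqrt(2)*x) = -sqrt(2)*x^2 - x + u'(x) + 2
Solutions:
 u(x) = C1 + sqrt(2)*x^3/3 + x^2/2 - 2*x - sqrt(2)*exp(sqrt(2)*x)/2


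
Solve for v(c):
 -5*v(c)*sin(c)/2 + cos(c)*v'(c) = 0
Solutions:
 v(c) = C1/cos(c)^(5/2)


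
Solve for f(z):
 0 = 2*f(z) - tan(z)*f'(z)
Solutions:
 f(z) = C1*sin(z)^2


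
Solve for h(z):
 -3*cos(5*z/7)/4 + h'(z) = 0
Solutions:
 h(z) = C1 + 21*sin(5*z/7)/20


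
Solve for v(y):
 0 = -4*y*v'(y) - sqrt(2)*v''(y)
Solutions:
 v(y) = C1 + C2*erf(2^(1/4)*y)


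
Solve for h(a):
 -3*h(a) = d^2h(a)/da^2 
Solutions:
 h(a) = C1*sin(sqrt(3)*a) + C2*cos(sqrt(3)*a)


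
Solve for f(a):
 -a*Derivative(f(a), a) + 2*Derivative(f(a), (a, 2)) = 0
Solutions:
 f(a) = C1 + C2*erfi(a/2)


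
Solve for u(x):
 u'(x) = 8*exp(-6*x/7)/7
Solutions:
 u(x) = C1 - 4*exp(-6*x/7)/3


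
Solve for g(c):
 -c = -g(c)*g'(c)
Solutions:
 g(c) = -sqrt(C1 + c^2)
 g(c) = sqrt(C1 + c^2)


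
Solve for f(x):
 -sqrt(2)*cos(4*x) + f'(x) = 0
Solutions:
 f(x) = C1 + sqrt(2)*sin(4*x)/4


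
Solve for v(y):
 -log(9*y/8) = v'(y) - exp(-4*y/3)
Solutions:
 v(y) = C1 - y*log(y) + y*(-2*log(3) + 1 + 3*log(2)) - 3*exp(-4*y/3)/4


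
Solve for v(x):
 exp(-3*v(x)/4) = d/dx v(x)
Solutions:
 v(x) = 4*log(C1 + 3*x/4)/3
 v(x) = 4*log((-6^(1/3) - 2^(1/3)*3^(5/6)*I)*(C1 + x)^(1/3)/4)
 v(x) = 4*log((-6^(1/3) + 2^(1/3)*3^(5/6)*I)*(C1 + x)^(1/3)/4)


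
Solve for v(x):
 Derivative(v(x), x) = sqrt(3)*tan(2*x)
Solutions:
 v(x) = C1 - sqrt(3)*log(cos(2*x))/2


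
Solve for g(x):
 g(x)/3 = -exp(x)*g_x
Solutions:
 g(x) = C1*exp(exp(-x)/3)


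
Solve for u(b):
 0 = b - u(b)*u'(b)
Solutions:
 u(b) = -sqrt(C1 + b^2)
 u(b) = sqrt(C1 + b^2)


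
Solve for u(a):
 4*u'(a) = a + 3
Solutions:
 u(a) = C1 + a^2/8 + 3*a/4


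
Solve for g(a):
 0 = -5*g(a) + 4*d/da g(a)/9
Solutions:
 g(a) = C1*exp(45*a/4)


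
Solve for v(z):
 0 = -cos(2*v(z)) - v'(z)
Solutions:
 v(z) = -asin((C1 + exp(4*z))/(C1 - exp(4*z)))/2 + pi/2
 v(z) = asin((C1 + exp(4*z))/(C1 - exp(4*z)))/2


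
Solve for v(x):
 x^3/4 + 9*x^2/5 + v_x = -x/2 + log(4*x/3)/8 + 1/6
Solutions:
 v(x) = C1 - x^4/16 - 3*x^3/5 - x^2/4 + x*log(x)/8 - x*log(3)/8 + x/24 + x*log(2)/4


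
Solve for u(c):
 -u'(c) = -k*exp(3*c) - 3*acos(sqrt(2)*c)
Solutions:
 u(c) = C1 + 3*c*acos(sqrt(2)*c) + k*exp(3*c)/3 - 3*sqrt(2)*sqrt(1 - 2*c^2)/2


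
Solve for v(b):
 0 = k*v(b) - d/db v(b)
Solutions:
 v(b) = C1*exp(b*k)


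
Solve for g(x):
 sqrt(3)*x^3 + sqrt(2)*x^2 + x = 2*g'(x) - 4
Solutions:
 g(x) = C1 + sqrt(3)*x^4/8 + sqrt(2)*x^3/6 + x^2/4 + 2*x


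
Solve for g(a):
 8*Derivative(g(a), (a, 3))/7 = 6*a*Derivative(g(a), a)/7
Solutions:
 g(a) = C1 + Integral(C2*airyai(6^(1/3)*a/2) + C3*airybi(6^(1/3)*a/2), a)


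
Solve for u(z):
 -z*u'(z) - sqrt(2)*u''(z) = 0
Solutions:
 u(z) = C1 + C2*erf(2^(1/4)*z/2)


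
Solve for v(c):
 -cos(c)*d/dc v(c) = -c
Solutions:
 v(c) = C1 + Integral(c/cos(c), c)


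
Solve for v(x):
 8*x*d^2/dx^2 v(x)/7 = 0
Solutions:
 v(x) = C1 + C2*x


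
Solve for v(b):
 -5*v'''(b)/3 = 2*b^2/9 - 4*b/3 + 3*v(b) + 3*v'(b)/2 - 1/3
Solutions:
 v(b) = C1*exp(-30^(1/3)*b*(-(30 + sqrt(930))^(1/3) + 30^(1/3)/(30 + sqrt(930))^(1/3))/20)*sin(10^(1/3)*3^(1/6)*b*(3*10^(1/3)/(30 + sqrt(930))^(1/3) + 3^(2/3)*(30 + sqrt(930))^(1/3))/20) + C2*exp(-30^(1/3)*b*(-(30 + sqrt(930))^(1/3) + 30^(1/3)/(30 + sqrt(930))^(1/3))/20)*cos(10^(1/3)*3^(1/6)*b*(3*10^(1/3)/(30 + sqrt(930))^(1/3) + 3^(2/3)*(30 + sqrt(930))^(1/3))/20) + C3*exp(30^(1/3)*b*(-(30 + sqrt(930))^(1/3) + 30^(1/3)/(30 + sqrt(930))^(1/3))/10) - 2*b^2/27 + 14*b/27 - 4/27


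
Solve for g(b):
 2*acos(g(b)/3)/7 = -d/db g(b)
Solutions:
 Integral(1/acos(_y/3), (_y, g(b))) = C1 - 2*b/7


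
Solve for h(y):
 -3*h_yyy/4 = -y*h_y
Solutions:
 h(y) = C1 + Integral(C2*airyai(6^(2/3)*y/3) + C3*airybi(6^(2/3)*y/3), y)


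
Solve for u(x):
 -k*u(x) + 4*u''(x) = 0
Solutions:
 u(x) = C1*exp(-sqrt(k)*x/2) + C2*exp(sqrt(k)*x/2)


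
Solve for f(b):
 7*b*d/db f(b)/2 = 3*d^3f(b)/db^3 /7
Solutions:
 f(b) = C1 + Integral(C2*airyai(42^(2/3)*b/6) + C3*airybi(42^(2/3)*b/6), b)


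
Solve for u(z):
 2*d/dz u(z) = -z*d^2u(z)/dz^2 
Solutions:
 u(z) = C1 + C2/z


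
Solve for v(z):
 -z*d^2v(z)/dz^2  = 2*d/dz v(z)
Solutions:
 v(z) = C1 + C2/z


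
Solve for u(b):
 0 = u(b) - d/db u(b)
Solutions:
 u(b) = C1*exp(b)


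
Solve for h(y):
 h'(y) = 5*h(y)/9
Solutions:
 h(y) = C1*exp(5*y/9)


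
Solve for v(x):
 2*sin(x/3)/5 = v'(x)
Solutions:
 v(x) = C1 - 6*cos(x/3)/5


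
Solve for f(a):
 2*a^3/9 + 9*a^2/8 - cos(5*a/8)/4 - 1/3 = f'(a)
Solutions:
 f(a) = C1 + a^4/18 + 3*a^3/8 - a/3 - 2*sin(5*a/8)/5


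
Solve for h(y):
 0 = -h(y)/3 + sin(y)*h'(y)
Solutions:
 h(y) = C1*(cos(y) - 1)^(1/6)/(cos(y) + 1)^(1/6)


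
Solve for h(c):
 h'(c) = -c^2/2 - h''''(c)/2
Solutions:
 h(c) = C1 + C4*exp(-2^(1/3)*c) - c^3/6 + (C2*sin(2^(1/3)*sqrt(3)*c/2) + C3*cos(2^(1/3)*sqrt(3)*c/2))*exp(2^(1/3)*c/2)


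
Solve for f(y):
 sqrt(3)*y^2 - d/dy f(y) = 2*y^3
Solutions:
 f(y) = C1 - y^4/2 + sqrt(3)*y^3/3


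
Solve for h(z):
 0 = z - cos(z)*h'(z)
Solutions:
 h(z) = C1 + Integral(z/cos(z), z)


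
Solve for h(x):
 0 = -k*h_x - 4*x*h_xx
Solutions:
 h(x) = C1 + x^(1 - re(k)/4)*(C2*sin(log(x)*Abs(im(k))/4) + C3*cos(log(x)*im(k)/4))


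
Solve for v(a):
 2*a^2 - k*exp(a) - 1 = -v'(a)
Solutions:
 v(a) = C1 - 2*a^3/3 + a + k*exp(a)


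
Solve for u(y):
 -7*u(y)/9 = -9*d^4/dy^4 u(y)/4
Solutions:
 u(y) = C1*exp(-sqrt(2)*7^(1/4)*y/3) + C2*exp(sqrt(2)*7^(1/4)*y/3) + C3*sin(sqrt(2)*7^(1/4)*y/3) + C4*cos(sqrt(2)*7^(1/4)*y/3)


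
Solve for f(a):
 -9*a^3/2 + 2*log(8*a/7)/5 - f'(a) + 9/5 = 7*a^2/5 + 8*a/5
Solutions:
 f(a) = C1 - 9*a^4/8 - 7*a^3/15 - 4*a^2/5 + 2*a*log(a)/5 - 2*a*log(7)/5 + 6*a*log(2)/5 + 7*a/5


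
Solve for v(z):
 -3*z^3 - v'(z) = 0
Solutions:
 v(z) = C1 - 3*z^4/4


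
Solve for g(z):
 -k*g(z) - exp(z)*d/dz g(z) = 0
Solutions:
 g(z) = C1*exp(k*exp(-z))


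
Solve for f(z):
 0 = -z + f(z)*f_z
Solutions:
 f(z) = -sqrt(C1 + z^2)
 f(z) = sqrt(C1 + z^2)


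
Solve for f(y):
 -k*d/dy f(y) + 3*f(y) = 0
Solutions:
 f(y) = C1*exp(3*y/k)


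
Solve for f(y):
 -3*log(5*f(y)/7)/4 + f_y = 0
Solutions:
 -4*Integral(1/(log(_y) - log(7) + log(5)), (_y, f(y)))/3 = C1 - y


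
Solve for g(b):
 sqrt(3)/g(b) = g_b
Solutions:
 g(b) = -sqrt(C1 + 2*sqrt(3)*b)
 g(b) = sqrt(C1 + 2*sqrt(3)*b)


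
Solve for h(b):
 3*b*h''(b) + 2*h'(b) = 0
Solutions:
 h(b) = C1 + C2*b^(1/3)


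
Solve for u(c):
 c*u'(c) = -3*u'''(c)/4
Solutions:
 u(c) = C1 + Integral(C2*airyai(-6^(2/3)*c/3) + C3*airybi(-6^(2/3)*c/3), c)


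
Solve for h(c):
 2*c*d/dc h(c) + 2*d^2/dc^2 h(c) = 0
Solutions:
 h(c) = C1 + C2*erf(sqrt(2)*c/2)


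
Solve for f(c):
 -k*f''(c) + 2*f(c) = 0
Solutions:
 f(c) = C1*exp(-sqrt(2)*c*sqrt(1/k)) + C2*exp(sqrt(2)*c*sqrt(1/k))


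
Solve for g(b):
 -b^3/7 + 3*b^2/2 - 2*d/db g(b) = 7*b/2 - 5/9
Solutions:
 g(b) = C1 - b^4/56 + b^3/4 - 7*b^2/8 + 5*b/18


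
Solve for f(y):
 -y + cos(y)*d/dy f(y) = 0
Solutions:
 f(y) = C1 + Integral(y/cos(y), y)


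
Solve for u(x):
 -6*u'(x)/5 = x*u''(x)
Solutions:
 u(x) = C1 + C2/x^(1/5)


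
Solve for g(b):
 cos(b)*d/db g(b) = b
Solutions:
 g(b) = C1 + Integral(b/cos(b), b)


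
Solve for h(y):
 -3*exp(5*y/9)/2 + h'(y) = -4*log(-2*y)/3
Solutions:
 h(y) = C1 - 4*y*log(-y)/3 + 4*y*(1 - log(2))/3 + 27*exp(5*y/9)/10


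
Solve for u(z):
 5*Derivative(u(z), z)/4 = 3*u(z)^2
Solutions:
 u(z) = -5/(C1 + 12*z)


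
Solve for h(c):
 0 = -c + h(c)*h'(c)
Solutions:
 h(c) = -sqrt(C1 + c^2)
 h(c) = sqrt(C1 + c^2)


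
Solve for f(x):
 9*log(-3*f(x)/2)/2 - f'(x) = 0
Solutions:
 -2*Integral(1/(log(-_y) - log(2) + log(3)), (_y, f(x)))/9 = C1 - x


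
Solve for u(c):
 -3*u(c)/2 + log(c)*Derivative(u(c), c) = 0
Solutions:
 u(c) = C1*exp(3*li(c)/2)


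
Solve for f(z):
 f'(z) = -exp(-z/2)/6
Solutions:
 f(z) = C1 + exp(-z/2)/3


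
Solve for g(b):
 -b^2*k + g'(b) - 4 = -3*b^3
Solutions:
 g(b) = C1 - 3*b^4/4 + b^3*k/3 + 4*b


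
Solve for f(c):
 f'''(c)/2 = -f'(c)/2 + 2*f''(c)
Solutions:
 f(c) = C1 + C2*exp(c*(2 - sqrt(3))) + C3*exp(c*(sqrt(3) + 2))


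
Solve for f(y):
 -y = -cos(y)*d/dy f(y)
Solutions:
 f(y) = C1 + Integral(y/cos(y), y)


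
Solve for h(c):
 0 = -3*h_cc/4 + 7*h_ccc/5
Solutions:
 h(c) = C1 + C2*c + C3*exp(15*c/28)


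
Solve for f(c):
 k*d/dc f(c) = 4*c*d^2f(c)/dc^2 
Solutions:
 f(c) = C1 + c^(re(k)/4 + 1)*(C2*sin(log(c)*Abs(im(k))/4) + C3*cos(log(c)*im(k)/4))


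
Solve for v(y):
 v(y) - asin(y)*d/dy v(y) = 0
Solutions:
 v(y) = C1*exp(Integral(1/asin(y), y))


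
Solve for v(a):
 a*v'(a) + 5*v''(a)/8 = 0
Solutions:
 v(a) = C1 + C2*erf(2*sqrt(5)*a/5)


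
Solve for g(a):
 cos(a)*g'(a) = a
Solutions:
 g(a) = C1 + Integral(a/cos(a), a)


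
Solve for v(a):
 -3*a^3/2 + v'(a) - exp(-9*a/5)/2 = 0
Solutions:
 v(a) = C1 + 3*a^4/8 - 5*exp(-9*a/5)/18


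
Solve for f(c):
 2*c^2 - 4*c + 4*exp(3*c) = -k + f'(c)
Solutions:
 f(c) = C1 + 2*c^3/3 - 2*c^2 + c*k + 4*exp(3*c)/3


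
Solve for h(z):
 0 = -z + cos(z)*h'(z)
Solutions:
 h(z) = C1 + Integral(z/cos(z), z)


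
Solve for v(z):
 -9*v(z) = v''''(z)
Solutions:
 v(z) = (C1*sin(sqrt(6)*z/2) + C2*cos(sqrt(6)*z/2))*exp(-sqrt(6)*z/2) + (C3*sin(sqrt(6)*z/2) + C4*cos(sqrt(6)*z/2))*exp(sqrt(6)*z/2)


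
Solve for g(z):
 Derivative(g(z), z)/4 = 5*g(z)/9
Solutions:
 g(z) = C1*exp(20*z/9)


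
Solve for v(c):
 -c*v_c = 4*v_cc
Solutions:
 v(c) = C1 + C2*erf(sqrt(2)*c/4)


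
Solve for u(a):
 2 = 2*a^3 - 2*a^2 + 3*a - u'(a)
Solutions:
 u(a) = C1 + a^4/2 - 2*a^3/3 + 3*a^2/2 - 2*a


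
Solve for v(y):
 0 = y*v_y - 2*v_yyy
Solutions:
 v(y) = C1 + Integral(C2*airyai(2^(2/3)*y/2) + C3*airybi(2^(2/3)*y/2), y)


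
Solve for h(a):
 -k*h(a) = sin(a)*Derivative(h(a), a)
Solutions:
 h(a) = C1*exp(k*(-log(cos(a) - 1) + log(cos(a) + 1))/2)


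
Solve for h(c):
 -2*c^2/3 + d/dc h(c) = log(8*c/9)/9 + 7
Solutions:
 h(c) = C1 + 2*c^3/9 + c*log(c)/9 - 2*c*log(3)/9 + c*log(2)/3 + 62*c/9


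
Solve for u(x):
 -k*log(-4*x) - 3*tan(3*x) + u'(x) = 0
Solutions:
 u(x) = C1 + k*x*(log(-x) - 1) + 2*k*x*log(2) - log(cos(3*x))


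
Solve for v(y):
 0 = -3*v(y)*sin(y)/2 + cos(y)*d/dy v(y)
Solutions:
 v(y) = C1/cos(y)^(3/2)


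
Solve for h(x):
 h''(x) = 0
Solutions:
 h(x) = C1 + C2*x


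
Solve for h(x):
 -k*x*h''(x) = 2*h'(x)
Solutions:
 h(x) = C1 + x^(((re(k) - 2)*re(k) + im(k)^2)/(re(k)^2 + im(k)^2))*(C2*sin(2*log(x)*Abs(im(k))/(re(k)^2 + im(k)^2)) + C3*cos(2*log(x)*im(k)/(re(k)^2 + im(k)^2)))


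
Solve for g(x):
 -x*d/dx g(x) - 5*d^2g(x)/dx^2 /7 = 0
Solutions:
 g(x) = C1 + C2*erf(sqrt(70)*x/10)


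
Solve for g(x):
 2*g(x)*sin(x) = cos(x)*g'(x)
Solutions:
 g(x) = C1/cos(x)^2


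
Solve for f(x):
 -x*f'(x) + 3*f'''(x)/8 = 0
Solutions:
 f(x) = C1 + Integral(C2*airyai(2*3^(2/3)*x/3) + C3*airybi(2*3^(2/3)*x/3), x)


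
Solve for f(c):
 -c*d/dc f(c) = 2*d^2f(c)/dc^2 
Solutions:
 f(c) = C1 + C2*erf(c/2)


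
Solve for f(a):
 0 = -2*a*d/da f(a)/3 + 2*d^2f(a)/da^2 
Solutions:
 f(a) = C1 + C2*erfi(sqrt(6)*a/6)


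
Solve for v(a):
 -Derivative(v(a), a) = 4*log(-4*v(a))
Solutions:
 Integral(1/(log(-_y) + 2*log(2)), (_y, v(a)))/4 = C1 - a


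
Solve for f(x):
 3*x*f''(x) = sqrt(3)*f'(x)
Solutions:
 f(x) = C1 + C2*x^(sqrt(3)/3 + 1)


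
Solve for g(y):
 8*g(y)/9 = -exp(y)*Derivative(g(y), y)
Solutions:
 g(y) = C1*exp(8*exp(-y)/9)


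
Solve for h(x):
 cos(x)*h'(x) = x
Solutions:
 h(x) = C1 + Integral(x/cos(x), x)


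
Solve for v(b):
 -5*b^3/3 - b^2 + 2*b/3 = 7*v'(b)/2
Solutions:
 v(b) = C1 - 5*b^4/42 - 2*b^3/21 + 2*b^2/21


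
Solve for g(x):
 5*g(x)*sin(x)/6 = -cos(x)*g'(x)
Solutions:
 g(x) = C1*cos(x)^(5/6)


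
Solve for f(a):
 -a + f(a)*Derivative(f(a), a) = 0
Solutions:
 f(a) = -sqrt(C1 + a^2)
 f(a) = sqrt(C1 + a^2)


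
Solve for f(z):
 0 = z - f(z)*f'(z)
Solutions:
 f(z) = -sqrt(C1 + z^2)
 f(z) = sqrt(C1 + z^2)


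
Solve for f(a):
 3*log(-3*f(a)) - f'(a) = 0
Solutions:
 -Integral(1/(log(-_y) + log(3)), (_y, f(a)))/3 = C1 - a


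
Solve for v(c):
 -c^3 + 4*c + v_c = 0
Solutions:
 v(c) = C1 + c^4/4 - 2*c^2


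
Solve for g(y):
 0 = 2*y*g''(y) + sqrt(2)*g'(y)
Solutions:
 g(y) = C1 + C2*y^(1 - sqrt(2)/2)


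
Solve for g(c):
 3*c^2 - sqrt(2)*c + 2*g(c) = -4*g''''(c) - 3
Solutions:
 g(c) = -3*c^2/2 + sqrt(2)*c/2 + (C1*sin(2^(1/4)*c/2) + C2*cos(2^(1/4)*c/2))*exp(-2^(1/4)*c/2) + (C3*sin(2^(1/4)*c/2) + C4*cos(2^(1/4)*c/2))*exp(2^(1/4)*c/2) - 3/2


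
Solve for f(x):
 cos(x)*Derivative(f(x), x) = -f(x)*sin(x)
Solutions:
 f(x) = C1*cos(x)


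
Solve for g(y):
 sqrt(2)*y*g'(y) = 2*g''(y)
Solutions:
 g(y) = C1 + C2*erfi(2^(1/4)*y/2)


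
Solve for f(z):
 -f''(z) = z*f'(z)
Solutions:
 f(z) = C1 + C2*erf(sqrt(2)*z/2)


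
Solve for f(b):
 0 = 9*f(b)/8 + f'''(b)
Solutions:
 f(b) = C3*exp(-3^(2/3)*b/2) + (C1*sin(3*3^(1/6)*b/4) + C2*cos(3*3^(1/6)*b/4))*exp(3^(2/3)*b/4)


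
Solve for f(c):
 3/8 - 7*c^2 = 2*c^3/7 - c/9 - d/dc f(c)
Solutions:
 f(c) = C1 + c^4/14 + 7*c^3/3 - c^2/18 - 3*c/8


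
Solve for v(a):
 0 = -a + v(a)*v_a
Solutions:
 v(a) = -sqrt(C1 + a^2)
 v(a) = sqrt(C1 + a^2)


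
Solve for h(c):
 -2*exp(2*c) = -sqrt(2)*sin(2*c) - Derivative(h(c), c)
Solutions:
 h(c) = C1 + exp(2*c) + sqrt(2)*cos(2*c)/2


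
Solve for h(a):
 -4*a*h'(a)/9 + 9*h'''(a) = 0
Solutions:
 h(a) = C1 + Integral(C2*airyai(6^(2/3)*a/9) + C3*airybi(6^(2/3)*a/9), a)


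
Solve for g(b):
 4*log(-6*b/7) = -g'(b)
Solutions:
 g(b) = C1 - 4*b*log(-b) + 4*b*(-log(6) + 1 + log(7))


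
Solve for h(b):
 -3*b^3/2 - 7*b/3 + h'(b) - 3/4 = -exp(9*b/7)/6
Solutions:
 h(b) = C1 + 3*b^4/8 + 7*b^2/6 + 3*b/4 - 7*exp(9*b/7)/54


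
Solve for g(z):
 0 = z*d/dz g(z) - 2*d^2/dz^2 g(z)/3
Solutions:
 g(z) = C1 + C2*erfi(sqrt(3)*z/2)
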